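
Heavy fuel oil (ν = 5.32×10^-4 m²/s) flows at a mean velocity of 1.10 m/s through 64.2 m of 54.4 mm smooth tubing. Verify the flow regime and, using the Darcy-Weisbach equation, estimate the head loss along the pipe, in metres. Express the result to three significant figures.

h_f ≈ 41.4 m

Re = VD/ν = 1.10·0.05440/5.32×10^-4 = 112 → laminar (Re < 2300)
f = 64/Re = 0.5690
h_f = f(L/D)V²/(2g) = 0.5690·(64.2/0.05440)·1.10²/(2·9.81) = 41.41 m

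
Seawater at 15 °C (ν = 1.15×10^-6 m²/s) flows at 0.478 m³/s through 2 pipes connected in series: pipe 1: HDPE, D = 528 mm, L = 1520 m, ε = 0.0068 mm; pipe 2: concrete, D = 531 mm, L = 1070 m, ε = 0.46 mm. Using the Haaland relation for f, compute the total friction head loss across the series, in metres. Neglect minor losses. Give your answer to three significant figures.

Pipe 1: V = 2.183 m/s, Re = 1.00×10^6, ε/D = 1.29×10^-5, f = 0.01182, h_1 = f(L/D)V²/2g = 8.265 m
Pipe 2: V = 2.158 m/s, Re = 9.97×10^5, ε/D = 8.66×10^-4, f = 0.01930, h_2 = f(L/D)V²/2g = 9.236 m
Series → Q common, losses add: H = Σh = 17.50 m

H ≈ 17.5 m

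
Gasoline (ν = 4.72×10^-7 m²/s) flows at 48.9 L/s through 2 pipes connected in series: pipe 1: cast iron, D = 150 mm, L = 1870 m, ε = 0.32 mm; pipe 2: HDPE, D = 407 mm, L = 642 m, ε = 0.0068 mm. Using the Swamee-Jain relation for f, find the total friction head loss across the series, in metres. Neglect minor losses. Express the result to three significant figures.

H ≈ 117 m

Pipe 1: V = 2.767 m/s, Re = 8.79×10^5, ε/D = 0.00213, f = 0.02411, h_1 = f(L/D)V²/2g = 117.3 m
Pipe 2: V = 0.3759 m/s, Re = 3.24×10^5, ε/D = 1.67×10^-5, f = 0.01437, h_2 = f(L/D)V²/2g = 0.1632 m
Series → Q common, losses add: H = Σh = 117.5 m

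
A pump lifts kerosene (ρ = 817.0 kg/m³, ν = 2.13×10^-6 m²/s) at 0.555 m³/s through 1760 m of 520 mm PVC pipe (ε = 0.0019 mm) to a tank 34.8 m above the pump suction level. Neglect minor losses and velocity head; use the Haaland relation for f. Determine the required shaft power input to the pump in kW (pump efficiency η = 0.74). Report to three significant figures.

V = 4Q/(πD²) = 2.613 m/s; Re = 6.38×10^5; ε/D = 3.65×10^-6; f = 0.01256
h_f = f(L/D)V²/2g = 14.80 m
Total head H = z + h_f = 34.8 + 14.80 = 49.60 m
P_hyd = ρgQH = 817.0·9.81·0.555·49.60 = 220.6 kW
P_shaft = P_hyd/η = 220.6/0.74 = 298.1 kW

P_shaft ≈ 298 kW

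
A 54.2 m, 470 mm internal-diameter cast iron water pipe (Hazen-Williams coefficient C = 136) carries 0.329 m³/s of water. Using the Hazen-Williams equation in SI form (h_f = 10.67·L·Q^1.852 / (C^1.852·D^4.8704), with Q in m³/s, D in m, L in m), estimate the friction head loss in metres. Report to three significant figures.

h_f ≈ 0.326 m

h_f = 10.67·54.2·0.329^1.852 / (136^1.852·0.470^4.8704) = 0.3264 m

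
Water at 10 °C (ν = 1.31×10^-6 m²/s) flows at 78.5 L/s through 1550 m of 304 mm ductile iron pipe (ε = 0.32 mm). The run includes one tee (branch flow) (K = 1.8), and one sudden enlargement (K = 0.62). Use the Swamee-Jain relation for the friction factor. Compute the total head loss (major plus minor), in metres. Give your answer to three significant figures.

V = 4Q/(πD²) = 1.082 m/s; V²/2g = 0.05962 m
Re = 2.51×10^5, ε/D = 0.00105 → f = 0.02114 (Swamee-Jain)
Major: h_f = f(L/D)·V²/2g = 0.02114·5099·0.05962 = 6.425 m
Minor: ΣK = 2.42; h_m = ΣK·V²/2g = 0.1443 m
Total H_L = 6.425 + 0.1443 = 6.569 m

H_L ≈ 6.57 m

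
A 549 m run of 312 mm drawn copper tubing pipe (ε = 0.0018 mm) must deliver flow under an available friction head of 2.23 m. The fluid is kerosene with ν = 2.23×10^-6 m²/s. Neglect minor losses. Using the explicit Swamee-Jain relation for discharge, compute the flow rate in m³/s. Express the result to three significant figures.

Swamee-Jain (Type II): Q = -0.965·√(gD⁵h_f/L)·ln[ε/(3.7D) + √(3.17ν²L/(gD³h_f))]
√(gD⁵h_f/L) = √(9.81·0.312⁵·2.23/549) = 0.01085
ε/(3.7D) = 1.56×10^-6; √(3.17ν²L/(gD³h_f)) = 1.14×10^-4
Q = -0.965·0.01085·ln(1.157×10^-4) = 0.09494 m³/s
Check: V = 1.24 m/s, Re = 1.74×10^5, f = 0.01602, h_f = 2.22 m ≈ 2.23 m ✓

Q ≈ 0.0949 m³/s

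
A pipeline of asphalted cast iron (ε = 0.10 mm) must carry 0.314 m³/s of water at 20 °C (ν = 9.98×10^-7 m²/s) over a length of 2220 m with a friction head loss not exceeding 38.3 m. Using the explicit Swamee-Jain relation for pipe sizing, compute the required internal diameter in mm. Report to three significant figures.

Swamee-Jain (Type III): D = 0.66·[ε^1.25·(LQ²/(gh_f))^4.75 + ν·Q^9.4·(L/(gh_f))^5.2]^0.04
LQ²/(gh_f) = 0.5826; L/(gh_f) = 5.909
Term 1 = ε^1.25·(…)^4.75 = 7.68×10^-7; Term 2 = ν·Q^9.4·(…)^5.2 = 1.91×10^-7
D = 0.66·(7.68×10^-7 + 1.91×10^-7)^0.04 = 0.3792 m = 379 mm
Check: V = 2.78 m/s, Re = 1.06×10^6, f = 0.01538, h_f = 35.5 m ≈ 38.3 m ✓

D ≈ 379 mm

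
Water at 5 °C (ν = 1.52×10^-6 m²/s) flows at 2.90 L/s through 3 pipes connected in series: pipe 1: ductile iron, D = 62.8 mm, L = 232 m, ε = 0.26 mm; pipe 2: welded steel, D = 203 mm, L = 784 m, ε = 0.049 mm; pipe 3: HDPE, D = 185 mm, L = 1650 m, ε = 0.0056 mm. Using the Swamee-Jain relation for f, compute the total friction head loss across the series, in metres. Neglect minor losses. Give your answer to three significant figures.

H ≈ 5.42 m

Pipe 1: V = 0.9362 m/s, Re = 3.87×10^4, ε/D = 0.00414, f = 0.03164, h_1 = f(L/D)V²/2g = 5.222 m
Pipe 2: V = 0.08960 m/s, Re = 1.20×10^4, ε/D = 2.41×10^-4, f = 0.02996, h_2 = f(L/D)V²/2g = 0.04734 m
Pipe 3: V = 0.1079 m/s, Re = 1.31×10^4, ε/D = 3.03×10^-5, f = 0.02884, h_3 = f(L/D)V²/2g = 0.1526 m
Series → Q common, losses add: H = Σh = 5.422 m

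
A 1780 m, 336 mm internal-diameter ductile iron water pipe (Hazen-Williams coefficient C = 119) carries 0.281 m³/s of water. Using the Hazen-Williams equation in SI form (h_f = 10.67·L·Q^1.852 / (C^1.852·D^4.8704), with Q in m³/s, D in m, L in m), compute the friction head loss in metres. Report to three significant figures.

h_f ≈ 52.6 m

h_f = 10.67·1780·0.281^1.852 / (119^1.852·0.336^4.8704) = 52.55 m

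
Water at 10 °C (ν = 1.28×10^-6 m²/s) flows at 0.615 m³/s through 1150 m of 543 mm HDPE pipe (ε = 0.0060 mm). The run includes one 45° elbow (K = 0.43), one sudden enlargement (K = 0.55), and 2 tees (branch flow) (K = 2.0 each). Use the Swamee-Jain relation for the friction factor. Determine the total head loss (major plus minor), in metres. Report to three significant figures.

H_L ≈ 10.7 m

V = 4Q/(πD²) = 2.656 m/s; V²/2g = 0.3595 m
Re = 1.13×10^6, ε/D = 1.10×10^-5 → f = 0.01167 (Swamee-Jain)
Major: h_f = f(L/D)·V²/2g = 0.01167·2118·0.3595 = 8.884 m
Minor: ΣK = 4.98; h_m = ΣK·V²/2g = 1.790 m
Total H_L = 8.884 + 1.790 = 10.67 m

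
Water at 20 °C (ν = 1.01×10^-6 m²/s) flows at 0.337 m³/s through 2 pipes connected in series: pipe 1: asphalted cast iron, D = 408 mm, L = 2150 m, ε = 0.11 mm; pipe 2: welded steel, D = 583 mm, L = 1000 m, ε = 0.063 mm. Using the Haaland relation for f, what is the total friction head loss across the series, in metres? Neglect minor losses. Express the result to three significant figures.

Pipe 1: V = 2.578 m/s, Re = 1.04×10^6, ε/D = 2.70×10^-4, f = 0.01529, h_1 = f(L/D)V²/2g = 27.29 m
Pipe 2: V = 1.262 m/s, Re = 7.29×10^5, ε/D = 1.08×10^-4, f = 0.01381, h_2 = f(L/D)V²/2g = 1.924 m
Series → Q common, losses add: H = Σh = 29.21 m

H ≈ 29.2 m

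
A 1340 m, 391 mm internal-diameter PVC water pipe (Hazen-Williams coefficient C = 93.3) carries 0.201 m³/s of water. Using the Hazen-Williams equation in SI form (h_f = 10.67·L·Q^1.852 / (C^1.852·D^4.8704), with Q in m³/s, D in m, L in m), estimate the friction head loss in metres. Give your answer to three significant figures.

h_f = 10.67·1340·0.201^1.852 / (93.3^1.852·0.391^4.8704) = 15.95 m

h_f ≈ 16.0 m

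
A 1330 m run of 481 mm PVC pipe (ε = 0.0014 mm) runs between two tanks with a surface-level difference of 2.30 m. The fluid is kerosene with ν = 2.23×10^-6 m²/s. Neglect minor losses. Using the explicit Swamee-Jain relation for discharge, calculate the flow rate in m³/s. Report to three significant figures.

Q ≈ 0.187 m³/s

Swamee-Jain (Type II): Q = -0.965·√(gD⁵h_f/L)·ln[ε/(3.7D) + √(3.17ν²L/(gD³h_f))]
√(gD⁵h_f/L) = √(9.81·0.481⁵·2.30/1330) = 0.02090
ε/(3.7D) = 7.87×10^-7; √(3.17ν²L/(gD³h_f)) = 9.14×10^-5
Q = -0.965·0.02090·ln(9.217×10^-5) = 0.1874 m³/s
Check: V = 1.03 m/s, Re = 2.22×10^5, f = 0.01524, h_f = 2.28 m ≈ 2.30 m ✓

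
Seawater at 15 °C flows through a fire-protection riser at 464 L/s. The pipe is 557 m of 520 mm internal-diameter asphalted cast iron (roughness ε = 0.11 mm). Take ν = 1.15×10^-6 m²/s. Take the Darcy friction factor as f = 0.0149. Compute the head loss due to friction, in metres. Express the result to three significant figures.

V = 4Q/(πD²) = 4·0.464/(π·0.520²) = 2.185 m/s
h_f = f(L/D)V²/(2g) = 0.01490·(557/0.520)·2.185²/(2·9.81) = 3.883 m

h_f ≈ 3.88 m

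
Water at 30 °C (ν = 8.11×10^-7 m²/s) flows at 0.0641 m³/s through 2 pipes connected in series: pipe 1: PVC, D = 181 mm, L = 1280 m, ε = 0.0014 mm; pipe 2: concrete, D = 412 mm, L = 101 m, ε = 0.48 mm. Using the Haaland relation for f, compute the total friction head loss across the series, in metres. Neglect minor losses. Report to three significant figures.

Pipe 1: V = 2.491 m/s, Re = 5.56×10^5, ε/D = 7.73×10^-6, f = 0.01291, h_1 = f(L/D)V²/2g = 28.88 m
Pipe 2: V = 0.4808 m/s, Re = 2.44×10^5, ε/D = 0.00117, f = 0.02136, h_2 = f(L/D)V²/2g = 0.06169 m
Series → Q common, losses add: H = Σh = 28.94 m

H ≈ 28.9 m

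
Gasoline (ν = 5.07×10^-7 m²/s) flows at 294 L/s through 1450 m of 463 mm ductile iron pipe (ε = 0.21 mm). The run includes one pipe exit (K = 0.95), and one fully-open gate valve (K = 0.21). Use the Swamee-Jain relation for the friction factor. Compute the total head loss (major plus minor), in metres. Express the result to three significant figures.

H_L ≈ 8.34 m

V = 4Q/(πD²) = 1.746 m/s; V²/2g = 0.1554 m
Re = 1.59×10^6, ε/D = 4.54×10^-4 → f = 0.01677 (Swamee-Jain)
Major: h_f = f(L/D)·V²/2g = 0.01677·3132·0.1554 = 8.161 m
Minor: ΣK = 1.16; h_m = ΣK·V²/2g = 0.1803 m
Total H_L = 8.161 + 0.1803 = 8.341 m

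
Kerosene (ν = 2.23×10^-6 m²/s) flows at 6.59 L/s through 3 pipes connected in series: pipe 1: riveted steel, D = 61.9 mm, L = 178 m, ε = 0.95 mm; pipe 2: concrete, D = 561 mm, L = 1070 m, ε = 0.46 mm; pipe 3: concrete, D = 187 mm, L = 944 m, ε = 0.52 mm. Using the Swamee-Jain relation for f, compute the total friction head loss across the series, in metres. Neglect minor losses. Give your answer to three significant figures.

H ≈ 32.2 m

Pipe 1: V = 2.190 m/s, Re = 6.08×10^4, ε/D = 0.0153, f = 0.04514, h_1 = f(L/D)V²/2g = 31.73 m
Pipe 2: V = 0.02666 m/s, Re = 6710, ε/D = 8.20×10^-4, f = 0.03585, h_2 = f(L/D)V²/2g = 0.002477 m
Pipe 3: V = 0.2399 m/s, Re = 2.01×10^4, ε/D = 0.00278, f = 0.03148, h_3 = f(L/D)V²/2g = 0.4663 m
Series → Q common, losses add: H = Σh = 32.19 m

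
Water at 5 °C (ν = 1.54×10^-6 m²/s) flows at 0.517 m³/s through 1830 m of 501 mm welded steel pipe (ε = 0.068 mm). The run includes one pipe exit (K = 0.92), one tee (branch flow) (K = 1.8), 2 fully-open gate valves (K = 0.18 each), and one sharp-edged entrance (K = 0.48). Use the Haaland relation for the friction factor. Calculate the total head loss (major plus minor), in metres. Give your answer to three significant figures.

H_L ≈ 19.1 m

V = 4Q/(πD²) = 2.623 m/s; V²/2g = 0.3506 m
Re = 8.53×10^5, ε/D = 1.36×10^-4 → f = 0.01398 (Haaland)
Major: h_f = f(L/D)·V²/2g = 0.01398·3653·0.3506 = 17.90 m
Minor: ΣK = 3.56; h_m = ΣK·V²/2g = 1.248 m
Total H_L = 17.90 + 1.248 = 19.15 m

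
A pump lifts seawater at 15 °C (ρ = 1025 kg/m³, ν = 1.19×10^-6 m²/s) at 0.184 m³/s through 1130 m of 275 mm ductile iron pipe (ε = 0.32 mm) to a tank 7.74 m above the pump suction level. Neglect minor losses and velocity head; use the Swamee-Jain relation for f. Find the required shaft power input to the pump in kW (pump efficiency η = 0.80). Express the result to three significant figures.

P_shaft ≈ 115 kW

V = 4Q/(πD²) = 3.098 m/s; Re = 7.16×10^5; ε/D = 0.00116; f = 0.02086
h_f = f(L/D)V²/2g = 41.93 m
Total head H = z + h_f = 7.74 + 41.93 = 49.67 m
P_hyd = ρgQH = 1025·9.81·0.184·49.67 = 91.90 kW
P_shaft = P_hyd/η = 91.90/0.80 = 114.9 kW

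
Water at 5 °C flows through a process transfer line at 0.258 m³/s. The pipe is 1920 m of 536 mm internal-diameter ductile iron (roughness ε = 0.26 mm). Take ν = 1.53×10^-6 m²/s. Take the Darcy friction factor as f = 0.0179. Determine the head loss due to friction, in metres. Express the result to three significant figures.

h_f ≈ 4.27 m

V = 4Q/(πD²) = 4·0.258/(π·0.536²) = 1.143 m/s
h_f = f(L/D)V²/(2g) = 0.01790·(1920/0.536)·1.143²/(2·9.81) = 4.273 m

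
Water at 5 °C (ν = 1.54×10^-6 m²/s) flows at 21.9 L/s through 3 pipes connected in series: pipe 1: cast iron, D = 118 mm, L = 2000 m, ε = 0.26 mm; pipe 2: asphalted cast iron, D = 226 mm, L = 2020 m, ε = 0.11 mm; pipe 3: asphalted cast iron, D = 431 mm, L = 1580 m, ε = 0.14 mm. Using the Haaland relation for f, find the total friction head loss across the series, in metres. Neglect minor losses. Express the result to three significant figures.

Pipe 1: V = 2.003 m/s, Re = 1.53×10^5, ε/D = 0.00220, f = 0.02503, h_1 = f(L/D)V²/2g = 86.72 m
Pipe 2: V = 0.5459 m/s, Re = 8.01×10^4, ε/D = 4.87×10^-4, f = 0.02062, h_2 = f(L/D)V²/2g = 2.800 m
Pipe 3: V = 0.1501 m/s, Re = 4.20×10^4, ε/D = 3.25×10^-4, f = 0.02244, h_3 = f(L/D)V²/2g = 0.09448 m
Series → Q common, losses add: H = Σh = 89.62 m

H ≈ 89.6 m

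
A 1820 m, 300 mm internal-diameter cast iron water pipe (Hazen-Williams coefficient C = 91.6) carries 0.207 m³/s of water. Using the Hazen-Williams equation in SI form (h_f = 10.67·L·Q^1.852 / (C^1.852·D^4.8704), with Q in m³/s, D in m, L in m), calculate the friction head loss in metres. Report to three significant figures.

h_f ≈ 86.0 m

h_f = 10.67·1820·0.207^1.852 / (91.6^1.852·0.300^4.8704) = 86.02 m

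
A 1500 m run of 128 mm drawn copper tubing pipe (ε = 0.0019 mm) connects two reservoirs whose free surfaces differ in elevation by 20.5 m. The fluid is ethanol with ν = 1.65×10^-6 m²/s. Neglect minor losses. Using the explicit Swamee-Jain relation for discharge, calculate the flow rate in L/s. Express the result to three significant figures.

Swamee-Jain (Type II): Q = -0.965·√(gD⁵h_f/L)·ln[ε/(3.7D) + √(3.17ν²L/(gD³h_f))]
√(gD⁵h_f/L) = √(9.81·0.128⁵·20.5/1500) = 0.002146
ε/(3.7D) = 4.01×10^-6; √(3.17ν²L/(gD³h_f)) = 1.75×10^-4
Q = -0.965·0.002146·ln(1.792×10^-4) = 0.01787 m³/s
Check: V = 1.39 m/s, Re = 1.08×10^5, f = 0.01768, h_f = 20.4 m ≈ 20.5 m ✓

Q ≈ 17.9 L/s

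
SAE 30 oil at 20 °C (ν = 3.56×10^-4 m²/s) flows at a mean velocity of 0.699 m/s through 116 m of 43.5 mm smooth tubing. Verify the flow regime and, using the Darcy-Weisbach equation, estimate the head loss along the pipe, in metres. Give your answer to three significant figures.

Re = VD/ν = 0.699·0.04350/3.56×10^-4 = 85.4 → laminar (Re < 2300)
f = 64/Re = 0.7493
h_f = f(L/D)V²/(2g) = 0.7493·(116/0.04350)·0.699²/(2·9.81) = 49.76 m

h_f ≈ 49.8 m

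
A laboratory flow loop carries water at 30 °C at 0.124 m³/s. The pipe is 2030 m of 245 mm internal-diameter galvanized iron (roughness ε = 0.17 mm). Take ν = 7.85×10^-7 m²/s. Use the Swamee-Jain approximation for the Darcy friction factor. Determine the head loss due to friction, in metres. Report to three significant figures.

h_f ≈ 54.3 m

V = 4Q/(πD²) = 4·0.124/(π·0.245²) = 2.630 m/s
Re = VD/ν = 2.630·0.245/7.85×10^-7 = 8.21×10^5 → turbulent
ε/D = 0.17/245 = 6.94×10^-4
Swamee-Jain: f = 0.01858
h_f = f(L/D)V²/(2g) = 0.01858·(2030/0.245)·2.630²/(2·9.81) = 54.29 m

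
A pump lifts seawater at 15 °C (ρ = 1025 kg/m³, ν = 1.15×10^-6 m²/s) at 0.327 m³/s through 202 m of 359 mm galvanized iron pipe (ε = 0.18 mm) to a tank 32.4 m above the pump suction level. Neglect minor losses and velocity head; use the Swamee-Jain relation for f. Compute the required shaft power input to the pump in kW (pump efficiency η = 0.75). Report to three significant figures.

V = 4Q/(πD²) = 3.230 m/s; Re = 1.01×10^6; ε/D = 5.01×10^-4; f = 0.01731
h_f = f(L/D)V²/2g = 5.179 m
Total head H = z + h_f = 32.4 + 5.179 = 37.58 m
P_hyd = ρgQH = 1025·9.81·0.327·37.58 = 123.6 kW
P_shaft = P_hyd/η = 123.6/0.75 = 164.8 kW

P_shaft ≈ 165 kW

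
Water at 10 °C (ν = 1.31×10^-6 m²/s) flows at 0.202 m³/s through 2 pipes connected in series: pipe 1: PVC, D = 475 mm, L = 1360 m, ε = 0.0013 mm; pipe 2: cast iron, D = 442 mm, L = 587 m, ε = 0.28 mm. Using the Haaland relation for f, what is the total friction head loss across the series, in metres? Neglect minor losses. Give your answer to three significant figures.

H ≈ 4.73 m

Pipe 1: V = 1.140 m/s, Re = 4.13×10^5, ε/D = 2.74×10^-6, f = 0.01355, h_1 = f(L/D)V²/2g = 2.569 m
Pipe 2: V = 1.316 m/s, Re = 4.44×10^5, ε/D = 6.33×10^-4, f = 0.01846, h_2 = f(L/D)V²/2g = 2.166 m
Series → Q common, losses add: H = Σh = 4.734 m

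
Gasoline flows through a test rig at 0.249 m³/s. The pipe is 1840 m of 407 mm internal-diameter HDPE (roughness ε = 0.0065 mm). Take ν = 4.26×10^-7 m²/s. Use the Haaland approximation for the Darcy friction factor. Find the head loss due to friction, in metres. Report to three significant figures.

h_f ≈ 9.23 m

V = 4Q/(πD²) = 4·0.249/(π·0.407²) = 1.914 m/s
Re = VD/ν = 1.914·0.407/4.26×10^-7 = 1.83×10^6 → turbulent
ε/D = 0.0065/407 = 1.60×10^-5
Haaland: f = 0.01094
h_f = f(L/D)V²/(2g) = 0.01094·(1840/0.407)·1.914²/(2·9.81) = 9.234 m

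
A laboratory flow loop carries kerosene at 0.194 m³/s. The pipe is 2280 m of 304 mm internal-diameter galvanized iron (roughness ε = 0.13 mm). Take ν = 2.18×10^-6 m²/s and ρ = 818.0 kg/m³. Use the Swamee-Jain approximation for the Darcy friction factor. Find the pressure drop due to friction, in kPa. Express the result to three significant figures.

V = 4Q/(πD²) = 4·0.194/(π·0.304²) = 2.673 m/s
Re = VD/ν = 2.673·0.304/2.18×10^-6 = 3.73×10^5 → turbulent
ε/D = 0.13/304 = 4.28×10^-4
Swamee-Jain: f = 0.01762
h_f = f(L/D)V²/(2g) = 0.01762·(2280/0.304)·2.673²/(2·9.81) = 48.12 m
Δp = ρg·h_f = 818.0·9.81·48.12 = 386.1 kPa

Δp ≈ 386 kPa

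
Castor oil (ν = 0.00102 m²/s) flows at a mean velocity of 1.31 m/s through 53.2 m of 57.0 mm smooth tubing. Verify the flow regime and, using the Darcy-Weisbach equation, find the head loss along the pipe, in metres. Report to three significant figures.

h_f ≈ 71.4 m

Re = VD/ν = 1.31·0.05700/0.00102 = 73.2 → laminar (Re < 2300)
f = 64/Re = 0.8742
h_f = f(L/D)V²/(2g) = 0.8742·(53.2/0.05700)·1.31²/(2·9.81) = 71.37 m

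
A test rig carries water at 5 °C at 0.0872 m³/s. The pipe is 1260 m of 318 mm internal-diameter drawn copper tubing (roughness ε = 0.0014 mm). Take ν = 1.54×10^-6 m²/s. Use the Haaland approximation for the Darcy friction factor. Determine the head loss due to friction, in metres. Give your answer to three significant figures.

h_f ≈ 3.69 m

V = 4Q/(πD²) = 4·0.0872/(π·0.318²) = 1.098 m/s
Re = VD/ν = 1.098·0.318/1.54×10^-6 = 2.27×10^5 → turbulent
ε/D = 0.0014/318 = 4.40×10^-6
Haaland: f = 0.01515
h_f = f(L/D)V²/(2g) = 0.01515·(1260/0.318)·1.098²/(2·9.81) = 3.689 m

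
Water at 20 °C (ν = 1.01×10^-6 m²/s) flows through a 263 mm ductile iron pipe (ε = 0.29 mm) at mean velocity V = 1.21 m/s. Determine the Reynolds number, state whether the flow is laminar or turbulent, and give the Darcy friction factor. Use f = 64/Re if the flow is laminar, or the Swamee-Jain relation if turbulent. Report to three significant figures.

Re = VD/ν = 1.210·0.263/1.01×10^-6 = 3.15×10^5
Re > 4000 → turbulent; ε/D = 0.00110
Swamee-Jain: f = 0.02112

Re ≈ 3.15×10^5; turbulent; f ≈ 0.0211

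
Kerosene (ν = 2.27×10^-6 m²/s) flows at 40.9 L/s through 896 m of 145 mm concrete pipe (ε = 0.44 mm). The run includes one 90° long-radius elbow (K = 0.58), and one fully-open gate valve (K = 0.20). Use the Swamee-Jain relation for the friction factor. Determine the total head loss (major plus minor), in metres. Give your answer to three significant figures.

V = 4Q/(πD²) = 2.477 m/s; V²/2g = 0.3127 m
Re = 1.58×10^5, ε/D = 0.00303 → f = 0.02729 (Swamee-Jain)
Major: h_f = f(L/D)·V²/2g = 0.02729·6179·0.3127 = 52.73 m
Minor: ΣK = 0.780; h_m = ΣK·V²/2g = 0.2439 m
Total H_L = 52.73 + 0.2439 = 52.97 m

H_L ≈ 53.0 m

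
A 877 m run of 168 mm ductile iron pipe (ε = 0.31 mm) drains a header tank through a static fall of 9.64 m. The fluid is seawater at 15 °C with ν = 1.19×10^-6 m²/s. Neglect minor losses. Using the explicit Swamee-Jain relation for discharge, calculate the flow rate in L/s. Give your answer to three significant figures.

Q ≈ 27.2 L/s

Swamee-Jain (Type II): Q = -0.965·√(gD⁵h_f/L)·ln[ε/(3.7D) + √(3.17ν²L/(gD³h_f))]
√(gD⁵h_f/L) = √(9.81·0.168⁵·9.64/877) = 0.003799
ε/(3.7D) = 4.99×10^-4; √(3.17ν²L/(gD³h_f)) = 9.37×10^-5
Q = -0.965·0.003799·ln(5.924×10^-4) = 0.02724 m³/s
Check: V = 1.23 m/s, Re = 1.73×10^5, f = 0.02418, h_f = 9.72 m ≈ 9.64 m ✓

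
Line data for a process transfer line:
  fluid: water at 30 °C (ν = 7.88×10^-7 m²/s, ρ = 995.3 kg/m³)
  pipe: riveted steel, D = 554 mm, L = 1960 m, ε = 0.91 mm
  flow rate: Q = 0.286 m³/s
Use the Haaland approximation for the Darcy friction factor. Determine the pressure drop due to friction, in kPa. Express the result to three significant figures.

V = 4Q/(πD²) = 4·0.286/(π·0.554²) = 1.186 m/s
Re = VD/ν = 1.186·0.554/7.88×10^-7 = 8.34×10^5 → turbulent
ε/D = 0.91/554 = 0.00164
Haaland: f = 0.02251
h_f = f(L/D)V²/(2g) = 0.02251·(1960/0.554)·1.186²/(2·9.81) = 5.714 m
Δp = ρg·h_f = 995.3·9.81·5.714 = 55.79 kPa

Δp ≈ 55.8 kPa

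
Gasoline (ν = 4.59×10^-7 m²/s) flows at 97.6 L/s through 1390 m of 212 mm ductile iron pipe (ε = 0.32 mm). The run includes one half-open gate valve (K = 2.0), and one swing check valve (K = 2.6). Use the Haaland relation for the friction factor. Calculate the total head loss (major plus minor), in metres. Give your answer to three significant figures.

V = 4Q/(πD²) = 2.765 m/s; V²/2g = 0.3897 m
Re = 1.28×10^6, ε/D = 0.00151 → f = 0.02196 (Haaland)
Major: h_f = f(L/D)·V²/2g = 0.02196·6557·0.3897 = 56.11 m
Minor: ΣK = 4.60; h_m = ΣK·V²/2g = 1.792 m
Total H_L = 56.11 + 1.792 = 57.90 m

H_L ≈ 57.9 m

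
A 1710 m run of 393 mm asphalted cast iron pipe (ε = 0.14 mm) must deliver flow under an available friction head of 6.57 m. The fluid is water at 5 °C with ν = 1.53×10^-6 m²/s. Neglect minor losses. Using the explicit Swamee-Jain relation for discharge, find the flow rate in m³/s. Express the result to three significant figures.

Q ≈ 0.159 m³/s

Swamee-Jain (Type II): Q = -0.965·√(gD⁵h_f/L)·ln[ε/(3.7D) + √(3.17ν²L/(gD³h_f))]
√(gD⁵h_f/L) = √(9.81·0.393⁵·6.57/1710) = 0.01880
ε/(3.7D) = 9.63×10^-5; √(3.17ν²L/(gD³h_f)) = 5.70×10^-5
Q = -0.965·0.01880·ln(1.532×10^-4) = 0.1593 m³/s
Check: V = 1.31 m/s, Re = 3.37×10^5, f = 0.01728, h_f = 6.61 m ≈ 6.57 m ✓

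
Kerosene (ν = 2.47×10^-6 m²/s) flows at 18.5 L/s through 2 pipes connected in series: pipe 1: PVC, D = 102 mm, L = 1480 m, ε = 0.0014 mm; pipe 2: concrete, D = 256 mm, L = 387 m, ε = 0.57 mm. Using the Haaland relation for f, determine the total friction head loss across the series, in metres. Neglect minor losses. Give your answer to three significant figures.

H ≈ 69.0 m

Pipe 1: V = 2.264 m/s, Re = 9.35×10^4, ε/D = 1.37×10^-5, f = 0.01813, h_1 = f(L/D)V²/2g = 68.71 m
Pipe 2: V = 0.3594 m/s, Re = 3.73×10^4, ε/D = 0.00223, f = 0.02758, h_2 = f(L/D)V²/2g = 0.2745 m
Series → Q common, losses add: H = Σh = 68.99 m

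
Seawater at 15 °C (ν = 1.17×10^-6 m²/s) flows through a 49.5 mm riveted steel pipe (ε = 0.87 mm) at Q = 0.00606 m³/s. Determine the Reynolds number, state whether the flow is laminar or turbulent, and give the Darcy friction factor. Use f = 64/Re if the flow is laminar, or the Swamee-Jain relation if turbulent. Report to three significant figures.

Re ≈ 1.33×10^5; turbulent; f ≈ 0.0468

V = 4Q/(πD²) = 3.149 m/s
Re = VD/ν = 3.149·0.0495/1.17×10^-6 = 1.33×10^5
Re > 4000 → turbulent; ε/D = 0.0176
Swamee-Jain: f = 0.04682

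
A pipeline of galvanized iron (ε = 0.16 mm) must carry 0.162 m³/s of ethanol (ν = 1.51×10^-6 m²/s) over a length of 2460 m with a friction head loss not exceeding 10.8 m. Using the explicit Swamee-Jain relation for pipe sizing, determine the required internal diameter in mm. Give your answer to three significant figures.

Swamee-Jain (Type III): D = 0.66·[ε^1.25·(LQ²/(gh_f))^4.75 + ν·Q^9.4·(L/(gh_f))^5.2]^0.04
LQ²/(gh_f) = 0.6094; L/(gh_f) = 23.22
Term 1 = ε^1.25·(…)^4.75 = 1.71×10^-6; Term 2 = ν·Q^9.4·(…)^5.2 = 7.09×10^-7
D = 0.66·(1.71×10^-6 + 7.09×10^-7)^0.04 = 0.3935 m = 393 mm
Check: V = 1.33 m/s, Re = 3.47×10^5, f = 0.01757, h_f = 9.94 m ≈ 10.8 m ✓

D ≈ 393 mm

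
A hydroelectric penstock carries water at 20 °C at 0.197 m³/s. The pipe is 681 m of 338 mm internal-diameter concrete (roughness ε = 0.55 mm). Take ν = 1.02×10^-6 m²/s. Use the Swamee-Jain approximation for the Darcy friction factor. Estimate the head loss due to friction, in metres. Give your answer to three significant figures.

V = 4Q/(πD²) = 4·0.197/(π·0.338²) = 2.196 m/s
Re = VD/ν = 2.196·0.338/1.02×10^-6 = 7.28×10^5 → turbulent
ε/D = 0.55/338 = 0.00163
Swamee-Jain: f = 0.02258
h_f = f(L/D)V²/(2g) = 0.02258·(681/0.338)·2.196²/(2·9.81) = 11.18 m

h_f ≈ 11.2 m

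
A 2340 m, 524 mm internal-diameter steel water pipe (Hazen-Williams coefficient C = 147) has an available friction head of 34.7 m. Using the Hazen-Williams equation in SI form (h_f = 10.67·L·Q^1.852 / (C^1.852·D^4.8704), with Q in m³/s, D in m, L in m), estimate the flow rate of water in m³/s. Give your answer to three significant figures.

Q ≈ 0.770 m³/s

Rearranging: Q = [h_f·C^1.852·D^4.8704 / (10.67·L)]^(1/1.852)
Q = [34.7·147^1.852·0.524^4.8704 / (10.67·2340)]^0.540 = 0.7701 m³/s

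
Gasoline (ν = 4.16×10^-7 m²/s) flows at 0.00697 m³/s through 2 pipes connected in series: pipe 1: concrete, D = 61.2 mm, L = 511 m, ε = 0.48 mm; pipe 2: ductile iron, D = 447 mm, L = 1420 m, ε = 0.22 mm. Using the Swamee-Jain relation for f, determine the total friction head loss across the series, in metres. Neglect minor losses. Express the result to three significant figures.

H ≈ 84.3 m

Pipe 1: V = 2.369 m/s, Re = 3.49×10^5, ε/D = 0.00784, f = 0.03529, h_1 = f(L/D)V²/2g = 84.30 m
Pipe 2: V = 0.04441 m/s, Re = 4.77×10^4, ε/D = 4.92×10^-4, f = 0.02277, h_2 = f(L/D)V²/2g = 0.007274 m
Series → Q common, losses add: H = Σh = 84.31 m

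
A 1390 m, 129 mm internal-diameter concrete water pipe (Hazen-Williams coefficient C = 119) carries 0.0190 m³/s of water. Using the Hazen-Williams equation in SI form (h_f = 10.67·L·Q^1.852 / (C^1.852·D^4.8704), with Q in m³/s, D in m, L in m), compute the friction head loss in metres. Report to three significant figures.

h_f = 10.67·1390·0.0190^1.852 / (119^1.852·0.129^4.8704) = 29.60 m

h_f ≈ 29.6 m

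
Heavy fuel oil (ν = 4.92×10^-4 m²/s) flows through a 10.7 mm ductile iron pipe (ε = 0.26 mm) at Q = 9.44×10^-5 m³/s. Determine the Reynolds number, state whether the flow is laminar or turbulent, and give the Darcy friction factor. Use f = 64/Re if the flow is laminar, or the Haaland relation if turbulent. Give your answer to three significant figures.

V = 4Q/(πD²) = 1.050 m/s
Re = VD/ν = 1.050·0.0107/4.92×10^-4 = 22.8
Re < 2300 → laminar → f = 64/Re = 2.803

Re ≈ 22.8; laminar; f = 64/Re ≈ 2.80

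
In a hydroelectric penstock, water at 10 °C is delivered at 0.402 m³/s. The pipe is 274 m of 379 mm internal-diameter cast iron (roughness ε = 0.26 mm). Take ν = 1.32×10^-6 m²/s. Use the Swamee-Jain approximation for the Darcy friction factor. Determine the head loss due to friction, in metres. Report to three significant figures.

V = 4Q/(πD²) = 4·0.402/(π·0.379²) = 3.563 m/s
Re = VD/ν = 3.563·0.379/1.32×10^-6 = 1.02×10^6 → turbulent
ε/D = 0.26/379 = 6.86×10^-4
Swamee-Jain: f = 0.01844
h_f = f(L/D)V²/(2g) = 0.01844·(274/0.379)·3.563²/(2·9.81) = 8.626 m

h_f ≈ 8.63 m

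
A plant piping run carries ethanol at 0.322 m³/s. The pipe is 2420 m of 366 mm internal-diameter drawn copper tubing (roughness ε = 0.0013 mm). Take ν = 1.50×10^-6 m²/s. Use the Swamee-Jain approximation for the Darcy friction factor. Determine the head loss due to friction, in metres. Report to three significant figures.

h_f ≈ 38.7 m

V = 4Q/(πD²) = 4·0.322/(π·0.366²) = 3.061 m/s
Re = VD/ν = 3.061·0.366/1.50×10^-6 = 7.47×10^5 → turbulent
ε/D = 0.0013/366 = 3.55×10^-6
Swamee-Jain: f = 0.01227
h_f = f(L/D)V²/(2g) = 0.01227·(2420/0.366)·3.061²/(2·9.81) = 38.75 m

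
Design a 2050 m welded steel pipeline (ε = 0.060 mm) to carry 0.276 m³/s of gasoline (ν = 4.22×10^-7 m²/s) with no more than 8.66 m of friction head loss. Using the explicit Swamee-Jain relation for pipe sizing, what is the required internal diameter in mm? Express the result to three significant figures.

Swamee-Jain (Type III): D = 0.66·[ε^1.25·(LQ²/(gh_f))^4.75 + ν·Q^9.4·(L/(gh_f))^5.2]^0.04
LQ²/(gh_f) = 1.838; L/(gh_f) = 24.13
Term 1 = ε^1.25·(…)^4.75 = 9.52×10^-5; Term 2 = ν·Q^9.4·(…)^5.2 = 3.62×10^-5
D = 0.66·(9.52×10^-5 + 3.62×10^-5)^0.04 = 0.4616 m = 462 mm
Check: V = 1.65 m/s, Re = 1.80×10^6, f = 0.01344, h_f = 8.27 m ≈ 8.66 m ✓

D ≈ 462 mm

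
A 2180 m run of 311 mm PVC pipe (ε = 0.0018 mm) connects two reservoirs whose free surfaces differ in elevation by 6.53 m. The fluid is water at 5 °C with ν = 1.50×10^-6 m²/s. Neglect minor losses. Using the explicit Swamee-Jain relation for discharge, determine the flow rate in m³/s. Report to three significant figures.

Swamee-Jain (Type II): Q = -0.965·√(gD⁵h_f/L)·ln[ε/(3.7D) + √(3.17ν²L/(gD³h_f))]
√(gD⁵h_f/L) = √(9.81·0.311⁵·6.53/2180) = 0.009246
ε/(3.7D) = 1.56×10^-6; √(3.17ν²L/(gD³h_f)) = 8.98×10^-5
Q = -0.965·0.009246·ln(9.139×10^-5) = 0.08298 m³/s
Check: V = 1.09 m/s, Re = 2.26×10^5, f = 0.01522, h_f = 6.49 m ≈ 6.53 m ✓

Q ≈ 0.0830 m³/s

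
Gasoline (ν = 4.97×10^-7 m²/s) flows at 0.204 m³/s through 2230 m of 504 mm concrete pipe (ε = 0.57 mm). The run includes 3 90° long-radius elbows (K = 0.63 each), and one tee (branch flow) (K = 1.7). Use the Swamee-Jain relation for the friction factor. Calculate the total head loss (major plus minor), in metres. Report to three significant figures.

H_L ≈ 5.05 m

V = 4Q/(πD²) = 1.023 m/s; V²/2g = 0.05329 m
Re = 1.04×10^6, ε/D = 0.00113 → f = 0.02059 (Swamee-Jain)
Major: h_f = f(L/D)·V²/2g = 0.02059·4425·0.05329 = 4.855 m
Minor: ΣK = 3.59; h_m = ΣK·V²/2g = 0.1913 m
Total H_L = 4.855 + 0.1913 = 5.047 m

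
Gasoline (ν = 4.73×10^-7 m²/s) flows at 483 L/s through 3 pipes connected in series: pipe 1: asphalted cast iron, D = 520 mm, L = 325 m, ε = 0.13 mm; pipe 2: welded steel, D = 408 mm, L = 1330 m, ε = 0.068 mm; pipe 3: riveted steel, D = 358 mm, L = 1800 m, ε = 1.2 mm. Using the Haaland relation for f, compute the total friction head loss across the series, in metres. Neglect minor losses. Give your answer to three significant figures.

Pipe 1: V = 2.274 m/s, Re = 2.50×10^6, ε/D = 2.50×10^-4, f = 0.01471, h_1 = f(L/D)V²/2g = 2.424 m
Pipe 2: V = 3.694 m/s, Re = 3.19×10^6, ε/D = 1.67×10^-4, f = 0.01359, h_2 = f(L/D)V²/2g = 30.81 m
Pipe 3: V = 4.798 m/s, Re = 3.63×10^6, ε/D = 0.00335, f = 0.02709, h_3 = f(L/D)V²/2g = 159.8 m
Series → Q common, losses add: H = Σh = 193.0 m

H ≈ 193 m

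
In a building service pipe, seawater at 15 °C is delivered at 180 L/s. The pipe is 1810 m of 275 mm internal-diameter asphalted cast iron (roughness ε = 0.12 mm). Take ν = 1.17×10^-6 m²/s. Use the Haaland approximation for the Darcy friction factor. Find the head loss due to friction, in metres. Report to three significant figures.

V = 4Q/(πD²) = 4·0.180/(π·0.275²) = 3.031 m/s
Re = VD/ν = 3.031·0.275/1.17×10^-6 = 7.12×10^5 → turbulent
ε/D = 0.12/275 = 4.36×10^-4
Haaland: f = 0.01690
h_f = f(L/D)V²/(2g) = 0.01690·(1810/0.275)·3.031²/(2·9.81) = 52.07 m

h_f ≈ 52.1 m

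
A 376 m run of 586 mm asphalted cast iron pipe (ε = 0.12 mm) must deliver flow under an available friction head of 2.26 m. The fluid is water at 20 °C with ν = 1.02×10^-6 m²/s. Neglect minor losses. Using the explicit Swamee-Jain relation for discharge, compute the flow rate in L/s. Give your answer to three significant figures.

Swamee-Jain (Type II): Q = -0.965·√(gD⁵h_f/L)·ln[ε/(3.7D) + √(3.17ν²L/(gD³h_f))]
√(gD⁵h_f/L) = √(9.81·0.586⁵·2.26/376) = 0.06383
ε/(3.7D) = 5.53×10^-5; √(3.17ν²L/(gD³h_f)) = 1.67×10^-5
Q = -0.965·0.06383·ln(7.202×10^-5) = 0.5876 m³/s
Check: V = 2.18 m/s, Re = 1.25×10^6, f = 0.01465, h_f = 2.27 m ≈ 2.26 m ✓

Q ≈ 588 L/s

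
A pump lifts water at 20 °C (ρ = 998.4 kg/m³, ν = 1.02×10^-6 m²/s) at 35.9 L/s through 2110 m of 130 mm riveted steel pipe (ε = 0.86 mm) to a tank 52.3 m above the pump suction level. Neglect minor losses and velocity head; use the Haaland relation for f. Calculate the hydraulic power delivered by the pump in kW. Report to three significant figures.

P_hyd ≈ 89.4 kW

V = 4Q/(πD²) = 2.705 m/s; Re = 3.45×10^5; ε/D = 0.00662; f = 0.03339
h_f = f(L/D)V²/2g = 202.1 m
Total head H = z + h_f = 52.3 + 202.1 = 254.4 m
P_hyd = ρgQH = 998.4·9.81·0.0359·254.4 = 89.44 kW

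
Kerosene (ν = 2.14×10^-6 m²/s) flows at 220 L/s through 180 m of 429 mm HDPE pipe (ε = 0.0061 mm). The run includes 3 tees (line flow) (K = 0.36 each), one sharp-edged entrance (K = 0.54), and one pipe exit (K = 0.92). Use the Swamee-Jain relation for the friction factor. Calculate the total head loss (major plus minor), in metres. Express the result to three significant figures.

H_L ≈ 1.02 m

V = 4Q/(πD²) = 1.522 m/s; V²/2g = 0.1181 m
Re = 3.05×10^5, ε/D = 1.42×10^-5 → f = 0.01450 (Swamee-Jain)
Major: h_f = f(L/D)·V²/2g = 0.01450·419.6·0.1181 = 0.7182 m
Minor: ΣK = 2.54; h_m = ΣK·V²/2g = 0.2999 m
Total H_L = 0.7182 + 0.2999 = 1.018 m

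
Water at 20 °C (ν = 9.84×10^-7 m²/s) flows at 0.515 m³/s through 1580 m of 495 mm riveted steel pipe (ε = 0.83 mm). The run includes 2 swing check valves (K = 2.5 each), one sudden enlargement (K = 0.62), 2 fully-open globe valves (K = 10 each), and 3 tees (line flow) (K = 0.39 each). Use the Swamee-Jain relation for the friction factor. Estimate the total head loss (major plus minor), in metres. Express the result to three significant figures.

V = 4Q/(πD²) = 2.676 m/s; V²/2g = 0.3650 m
Re = 1.35×10^6, ε/D = 0.00168 → f = 0.02258 (Swamee-Jain)
Major: h_f = f(L/D)·V²/2g = 0.02258·3192·0.3650 = 26.31 m
Minor: ΣK = 26.8; h_m = ΣK·V²/2g = 9.779 m
Total H_L = 26.31 + 9.779 = 36.09 m

H_L ≈ 36.1 m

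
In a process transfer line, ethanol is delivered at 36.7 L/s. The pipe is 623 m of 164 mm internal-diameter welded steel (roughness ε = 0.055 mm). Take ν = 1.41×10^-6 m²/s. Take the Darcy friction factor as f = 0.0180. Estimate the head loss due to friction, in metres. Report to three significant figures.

V = 4Q/(πD²) = 4·0.0367/(π·0.164²) = 1.737 m/s
h_f = f(L/D)V²/(2g) = 0.01800·(623/0.164)·1.737²/(2·9.81) = 10.52 m

h_f ≈ 10.5 m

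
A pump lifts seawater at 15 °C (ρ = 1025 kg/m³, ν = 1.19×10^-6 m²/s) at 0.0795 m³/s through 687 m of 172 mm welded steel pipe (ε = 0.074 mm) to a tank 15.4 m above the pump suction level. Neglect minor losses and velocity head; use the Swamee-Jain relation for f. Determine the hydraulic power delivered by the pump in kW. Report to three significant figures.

V = 4Q/(πD²) = 3.422 m/s; Re = 4.95×10^5; ε/D = 4.30×10^-4; f = 0.01733
h_f = f(L/D)V²/2g = 41.31 m
Total head H = z + h_f = 15.4 + 41.31 = 56.71 m
P_hyd = ρgQH = 1025·9.81·0.0795·56.71 = 45.34 kW

P_hyd ≈ 45.3 kW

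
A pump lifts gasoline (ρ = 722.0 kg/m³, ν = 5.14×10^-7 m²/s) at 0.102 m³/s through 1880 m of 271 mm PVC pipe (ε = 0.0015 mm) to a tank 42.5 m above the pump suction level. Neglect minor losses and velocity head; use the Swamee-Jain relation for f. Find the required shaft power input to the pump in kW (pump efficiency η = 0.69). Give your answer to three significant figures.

P_shaft ≈ 58.2 kW

V = 4Q/(πD²) = 1.768 m/s; Re = 9.32×10^5; ε/D = 5.54×10^-6; f = 0.01188
h_f = f(L/D)V²/2g = 13.13 m
Total head H = z + h_f = 42.5 + 13.13 = 55.63 m
P_hyd = ρgQH = 722.0·9.81·0.102·55.63 = 40.19 kW
P_shaft = P_hyd/η = 40.19/0.69 = 58.25 kW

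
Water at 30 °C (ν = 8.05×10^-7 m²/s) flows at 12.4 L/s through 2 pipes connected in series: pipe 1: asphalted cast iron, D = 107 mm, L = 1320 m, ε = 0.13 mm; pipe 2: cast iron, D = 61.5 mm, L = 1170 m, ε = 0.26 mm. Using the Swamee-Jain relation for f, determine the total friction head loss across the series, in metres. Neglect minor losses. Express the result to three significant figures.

Pipe 1: V = 1.379 m/s, Re = 1.83×10^5, ε/D = 0.00121, f = 0.02211, h_1 = f(L/D)V²/2g = 26.43 m
Pipe 2: V = 4.174 m/s, Re = 3.19×10^5, ε/D = 0.00423, f = 0.02935, h_2 = f(L/D)V²/2g = 495.9 m
Series → Q common, losses add: H = Σh = 522.3 m

H ≈ 522 m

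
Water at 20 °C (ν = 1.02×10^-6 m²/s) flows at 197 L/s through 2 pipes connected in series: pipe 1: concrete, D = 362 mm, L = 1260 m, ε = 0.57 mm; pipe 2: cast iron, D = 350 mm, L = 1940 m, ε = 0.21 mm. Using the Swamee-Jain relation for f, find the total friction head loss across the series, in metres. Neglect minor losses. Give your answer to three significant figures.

H ≈ 36.0 m

Pipe 1: V = 1.914 m/s, Re = 6.79×10^5, ε/D = 0.00157, f = 0.02242, h_1 = f(L/D)V²/2g = 14.57 m
Pipe 2: V = 2.048 m/s, Re = 7.03×10^5, ε/D = 6.00×10^-4, f = 0.01813, h_2 = f(L/D)V²/2g = 21.48 m
Series → Q common, losses add: H = Σh = 36.05 m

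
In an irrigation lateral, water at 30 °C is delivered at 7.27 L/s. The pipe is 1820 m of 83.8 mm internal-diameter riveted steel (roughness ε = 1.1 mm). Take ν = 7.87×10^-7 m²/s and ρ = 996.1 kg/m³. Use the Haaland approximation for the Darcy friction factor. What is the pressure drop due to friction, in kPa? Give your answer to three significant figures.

V = 4Q/(πD²) = 4·0.00727/(π·0.0838²) = 1.318 m/s
Re = VD/ν = 1.318·0.0838/7.87×10^-7 = 1.40×10^5 → turbulent
ε/D = 1.1/83.8 = 0.0131
Haaland: f = 0.04207
h_f = f(L/D)V²/(2g) = 0.04207·(1820/0.0838)·1.318²/(2·9.81) = 80.92 m
Δp = ρg·h_f = 996.1·9.81·80.92 = 790.7 kPa

Δp ≈ 791 kPa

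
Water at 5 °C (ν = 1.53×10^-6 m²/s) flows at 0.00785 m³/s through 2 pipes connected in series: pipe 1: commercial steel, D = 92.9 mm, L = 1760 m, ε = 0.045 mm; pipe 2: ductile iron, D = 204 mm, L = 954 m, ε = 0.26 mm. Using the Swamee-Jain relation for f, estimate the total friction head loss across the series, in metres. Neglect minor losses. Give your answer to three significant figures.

Pipe 1: V = 1.158 m/s, Re = 7.03×10^4, ε/D = 4.84×10^-4, f = 0.02137, h_1 = f(L/D)V²/2g = 27.68 m
Pipe 2: V = 0.2402 m/s, Re = 3.20×10^4, ε/D = 0.00127, f = 0.02652, h_2 = f(L/D)V²/2g = 0.3646 m
Series → Q common, losses add: H = Σh = 28.04 m

H ≈ 28.0 m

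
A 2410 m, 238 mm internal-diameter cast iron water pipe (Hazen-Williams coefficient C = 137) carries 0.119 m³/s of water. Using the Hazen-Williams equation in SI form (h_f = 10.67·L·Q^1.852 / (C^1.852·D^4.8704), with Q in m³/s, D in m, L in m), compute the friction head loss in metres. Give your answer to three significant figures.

h_f = 10.67·2410·0.119^1.852 / (137^1.852·0.238^4.8704) = 59.87 m

h_f ≈ 59.9 m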